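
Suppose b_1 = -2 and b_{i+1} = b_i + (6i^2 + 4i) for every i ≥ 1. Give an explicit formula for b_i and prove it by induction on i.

Claim: b_i = 2i^3 − i^2 − i − 2.

Base case: b_1 = -2, and 2·1^3 − 1^2 − 1 − 2 = -2.
Assume b_m = 2m^3 − m^2 − m − 2.
Then b_{m+1} = b_m + (6m^2 + 4m) = (2m^3 − m^2 − m − 2) + (6m^2 + 4m) = 2m^3 + 5m^2 + 3m − 2,
and 2·(m+1)^3 − (m+1)^2 − (m+1) − 2 = 2m^3 + 5m^2 + 3m − 2.
This completes the inductive step, so b_i = 2i^3 − i^2 − i − 2 for all i ≥ 1.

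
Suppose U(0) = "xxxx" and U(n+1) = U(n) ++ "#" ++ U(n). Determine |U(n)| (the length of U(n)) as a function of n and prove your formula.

Claim: |U(n)| = 5·2^n − 1.

Base case: |U(0)| = 4, and 5·2^0 − 1 = 4.
Assume |U(r)| = 5·2^r − 1.
Then |U(r+1)| = |U(r)| + 1 + |U(r)| = 2|U(r)| + 1 = 2(5·2^r − 1) + 1 = 5·2^{r+1} − 2 + 1 = 5·2^{r+1} − 1.
By induction, |U(n)| = 5·2^n − 1 for all n ≥ 0.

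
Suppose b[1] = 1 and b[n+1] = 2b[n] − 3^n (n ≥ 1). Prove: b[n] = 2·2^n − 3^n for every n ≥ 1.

Base case: b[1] = 1, and 2·2^1 − 3^1 = 4 − 3 = 1.
Assume b[k] = 2·2^k − 3^k for some k ≥ 1.
Then b[k+1] = 2b[k] − 3^k = 2·(2·2^k − 3^k) − 3^k = 2·2^{k+1} − 2·3^k − 3^k = 2·2^{k+1} − 3·3^k = 2·2^{k+1} − 3^{k+1}.
By induction, b[n] = 2·2^n − 3^n for all n ≥ 1.

b[n] = 2·2^n − 3^n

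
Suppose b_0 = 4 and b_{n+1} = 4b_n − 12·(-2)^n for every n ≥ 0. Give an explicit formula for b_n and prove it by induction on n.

Claim: b_n = 2·4^n + 2·(-2)^n.

Base case: b_0 = 4, and 2·4^0 + 2·(-2)^0 = 2 + 2 = 4.
Assume b_r = 2·4^r + 2·(-2)^r for some r ≥ 0.
Then b_{r+1} = 4b_r − 12·(-2)^r = 4·(2·4^r + 2·(-2)^r) − 12·(-2)^r = 2·4^{r+1} + 8·(-2)^r − 12·(-2)^r = 2·4^{r+1} − 4·(-2)^r = 2·4^{r+1} + 2·(-2)^{r+1}.
Hence b_n = 2·4^n + 2·(-2)^n for every n ≥ 0, by induction.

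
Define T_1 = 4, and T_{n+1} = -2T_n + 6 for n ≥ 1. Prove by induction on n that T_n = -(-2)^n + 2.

Base case: T_1 = 4, and -(-2)^1 + 2 = 2 + 2 = 4.
Assume T_r = -(-2)^r + 2 for some r ≥ 1.
Then T_{r+1} = -2T_r + 6 = -2·(-(-2)^r + 2) + 6 = 2·(-2)^r − 4 + 6 = -(-2)^{r+1} + 2.
Hence T_n = -(-2)^n + 2 for every n ≥ 1, by induction.

T_n = -(-2)^n + 2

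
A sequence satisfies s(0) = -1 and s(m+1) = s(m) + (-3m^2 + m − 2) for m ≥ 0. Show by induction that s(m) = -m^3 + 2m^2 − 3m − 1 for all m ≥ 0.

Base case: s(0) = -1, and -0^3 + 2·0^2 − 3·0 − 1 = -1.
Assume s(j) = -j^3 + 2j^2 − 3j − 1.
Then s(j+1) = s(j) + (-3j^2 + j − 2) = (-j^3 + 2j^2 − 3j − 1) + (-3j^2 + j − 2) = -j^3 − j^2 − 2j − 3,
and -(j+1)^3 + 2·(j+1)^2 − 3·(j+1) − 1 = -j^3 − j^2 − 2j − 3.
This completes the inductive step, so s(m) = -m^3 + 2m^2 − 3m − 1 for all m ≥ 0.

s(m) = -m^3 + 2m^2 − 3m − 1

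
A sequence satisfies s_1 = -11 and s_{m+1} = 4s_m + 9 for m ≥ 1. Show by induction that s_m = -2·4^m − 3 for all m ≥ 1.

Base case: s_1 = -11, and -2·4^1 − 3 = -8 − 3 = -11.
Assume s_r = -2·4^r − 3 for some r ≥ 1.
Then s_{r+1} = 4s_r + 9 = 4·(-2·4^r − 3) + 9 = -8·4^r − 12 + 9 = -2·4^{r+1} − 3.
By induction, s_m = -2·4^m − 3 for all m ≥ 1.

s_m = -2·4^m − 3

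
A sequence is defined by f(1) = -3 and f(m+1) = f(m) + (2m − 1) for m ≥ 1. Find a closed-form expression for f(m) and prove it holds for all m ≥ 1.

Claim: f(m) = m^2 − 2m − 2.

Base case: f(1) = -3, and 1^2 − 2·1 − 2 = -3.
Assume f(k) = k^2 − 2k − 2.
Then f(k+1) = f(k) + (2k − 1) = (k^2 − 2k − 2) + (2k − 1) = k^2 − 3,
and (k+1)^2 − 2·(k+1) − 2 = k^2 − 3.
Hence f(m) = m^2 − 2m − 2 for every m ≥ 1, by induction.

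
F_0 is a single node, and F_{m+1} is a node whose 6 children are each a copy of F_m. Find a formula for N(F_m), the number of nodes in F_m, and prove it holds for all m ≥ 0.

Claim: N(F_m) = (6^{m+1} − 1)/5.

Base case: N(F_0) = 1, and (6^{0+1} − 1)/5 = 1.
Assume N(F_r) = (6^{r+1} − 1)/5.
Then N(F_{r+1}) = 1 + 6N(F_r) = 1 + 6·(6^{r+1} − 1)/5 = 1 + (6^{r+2} − 6)/5 = (5 + 6^{r+2} − 6)/5 = (6^{r+2} − 1)/5.
So the formula holds for r+1, and by induction N(F_m) = (6^{m+1} − 1)/5 for all m ≥ 0.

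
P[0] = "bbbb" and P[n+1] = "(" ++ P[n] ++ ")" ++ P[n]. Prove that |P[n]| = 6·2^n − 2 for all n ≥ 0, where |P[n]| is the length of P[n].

Base case: |P[0]| = 4, and 6·2^0 − 2 = 4.
Assume |P[r]| = 6·2^r − 2.
Then |P[r+1]| = 1 + |P[r]| + 1 + |P[r]| = 2|P[r]| + 2 = 2(6·2^r − 2) + 2 = 6·2^{r+1} − 4 + 2 = 6·2^{r+1} − 2.
This completes the inductive step, so |P[n]| = 6·2^n − 2 for all n ≥ 0.

|P[n]| = 6·2^n − 2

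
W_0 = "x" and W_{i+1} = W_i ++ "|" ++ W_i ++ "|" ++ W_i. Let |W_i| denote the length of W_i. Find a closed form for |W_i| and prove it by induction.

Claim: |W_i| = 2·3^i − 1.

Base case: |W_0| = 1, and 2·3^0 − 1 = 1.
Assume |W_m| = 2·3^m − 1.
Then |W_{m+1}| = 3|W_m| + 2 = 3(2·3^m − 1) + 2 = 2·3^{m+1} − 3 + 2 = 2·3^{m+1} − 1.
So the formula holds for m+1, and by induction |W_i| = 2·3^i − 1 for all i ≥ 0.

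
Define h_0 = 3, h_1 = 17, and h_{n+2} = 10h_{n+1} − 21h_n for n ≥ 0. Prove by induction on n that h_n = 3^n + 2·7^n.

Base cases: h_0 = 3 and 3^0 + 2·7^0 = 3; h_1 = 17 and 3^1 + 2·7^1 = 17.
Assume h_j = 3^j + 2·7^j for all 0 ≤ j ≤ k, where k ≥ 1.
Then h_{k+1} = 10h_k − 21h_{k−1} = 10·(3^k + 2·7^k) − 21·(3^{k−1} + 2·7^{k−1}) = (10·3 − 21)3^{k−1} + 2·(10·7 − 21)7^{k−1} = 9·3^{k−1} + 98·7^{k−1} = 3^{k+1} + 2·7^{k+1}.
So the formula holds for k+1, and by strong induction h_n = 3^n + 2·7^n for all n ≥ 0.

h_n = 3^n + 2·7^n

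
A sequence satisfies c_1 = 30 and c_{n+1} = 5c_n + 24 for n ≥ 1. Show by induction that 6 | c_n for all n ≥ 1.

Base case: c_1 = 30 = 6·5, so 6 | c_1.
Assume 6 | c_m, so c_m = 6t for some integer t.
Then c_{m+1} = 5c_m + 24 = 5·(6t) + 24 = 6(5t + 4), so 6 | c_{m+1}.
This completes the inductive step, so 6 | c_n for all n ≥ 1.

6 | c_n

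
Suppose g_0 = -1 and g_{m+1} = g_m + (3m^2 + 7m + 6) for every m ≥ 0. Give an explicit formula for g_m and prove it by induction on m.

Claim: g_m = m^3 + 2m^2 + 3m − 1.

Base case: g_0 = -1, and 0^3 + 2·0^2 + 3·0 − 1 = -1.
Assume g_j = j^3 + 2j^2 + 3j − 1.
Then g_{j+1} = g_j + (3j^2 + 7j + 6) = (j^3 + 2j^2 + 3j − 1) + (3j^2 + 7j + 6) = j^3 + 5j^2 + 10j + 5,
and (j+1)^3 + 2·(j+1)^2 + 3·(j+1) − 1 = j^3 + 5j^2 + 10j + 5.
By induction, g_m = m^3 + 2m^2 + 3m − 1 for all m ≥ 0.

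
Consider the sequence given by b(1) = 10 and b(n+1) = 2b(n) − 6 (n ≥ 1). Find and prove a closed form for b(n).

Claim: b(n) = 2^{n+1} + 6.

Base case: b(1) = 10, and 2^{1+1} + 6 = 4 + 6 = 10.
Assume b(m) = 2^{m+1} + 6 for some m ≥ 1.
Then b(m+1) = 2b(m) − 6 = 2·(2^{m+1} + 6) − 6 = 2^{m+2} + 12 − 6 = 2^{m+2} + 6.
This completes the inductive step, so b(n) = 2^{n+1} + 6 for all n ≥ 1.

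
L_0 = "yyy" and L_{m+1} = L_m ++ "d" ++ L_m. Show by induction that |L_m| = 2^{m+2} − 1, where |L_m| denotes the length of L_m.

Base case: |L_0| = 3, and 2^{0+2} − 1 = 3.
Assume |L_j| = 2^{j+2} − 1.
Then |L_{j+1}| = |L_j| + 1 + |L_j| = 2|L_j| + 1 = 2(2^{j+2} − 1) + 1 = 2^{j+3} − 2 + 1 = 2^{j+3} − 1.
Hence |L_m| = 2^{m+2} − 1 for every m ≥ 0, by induction.

|L_m| = 2^{m+2} − 1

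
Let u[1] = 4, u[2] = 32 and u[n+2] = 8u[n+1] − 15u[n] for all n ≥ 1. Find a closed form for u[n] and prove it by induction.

Claim: u[n] = 2·5^n − 2·3^n.

Base cases: u[1] = 4 and 2·5^1 − 2·3^1 = 4; u[2] = 32 and 2·5^2 − 2·3^2 = 32.
Assume u[i] = 2·5^i − 2·3^i for all 1 ≤ i ≤ j, where j ≥ 2.
Then u[j+1] = 8u[j] − 15u[j−1] = 8·(2·5^j − 2·3^j) − 15·(2·5^{j−1} − 2·3^{j−1}) = 2·(8·5 − 15)5^{j−1} − 2·(8·3 − 15)3^{j−1} = 50·5^{j−1} − 18·3^{j−1} = 2·5^{j+1} − 2·3^{j+1}.
So the formula holds for j+1, and by strong induction u[n] = 2·5^n − 2·3^n for all n ≥ 1.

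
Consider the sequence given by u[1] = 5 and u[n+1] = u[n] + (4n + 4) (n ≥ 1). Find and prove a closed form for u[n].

Claim: u[n] = 2n^2 + 2n + 1.

Base case: u[1] = 5, and 2·1^2 + 2·1 + 1 = 5.
Assume u[r] = 2r^2 + 2r + 1.
Then u[r+1] = u[r] + (4r + 4) = (2r^2 + 2r + 1) + (4r + 4) = 2r^2 + 6r + 5,
and 2·(r+1)^2 + 2·(r+1) + 1 = 2r^2 + 6r + 5.
This completes the inductive step, so u[n] = 2n^2 + 2n + 1 for all n ≥ 1.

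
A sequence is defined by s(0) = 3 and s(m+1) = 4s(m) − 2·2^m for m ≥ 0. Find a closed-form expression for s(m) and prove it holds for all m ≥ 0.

Claim: s(m) = 2·4^m + 2^m.

Base case: s(0) = 3, and 2·4^0 + 2^0 = 2 + 1 = 3.
Assume s(k) = 2·4^k + 2^k for some k ≥ 0.
Then s(k+1) = 4s(k) − 2·2^k = 4·(2·4^k + 2^k) − 2·2^k = 2·4^{k+1} + 4·2^k − 2·2^k = 2·4^{k+1} + 2·2^k = 2·4^{k+1} + 2^{k+1}.
This completes the inductive step, so s(m) = 2·4^m + 2^m for all m ≥ 0.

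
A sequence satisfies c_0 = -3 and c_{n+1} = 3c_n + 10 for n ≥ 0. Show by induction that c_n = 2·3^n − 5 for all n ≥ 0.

Base case: c_0 = -3, and 2·3^0 − 5 = 2 − 5 = -3.
Assume c_m = 2·3^m − 5 for some m ≥ 0.
Then c_{m+1} = 3c_m + 10 = 3·(2·3^m − 5) + 10 = 6·3^m − 15 + 10 = 2·3^{m+1} − 5.
Hence c_n = 2·3^n − 5 for every n ≥ 0, by induction.

c_n = 2·3^n − 5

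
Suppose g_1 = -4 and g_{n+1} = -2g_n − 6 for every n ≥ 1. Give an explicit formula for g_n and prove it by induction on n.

Claim: g_n = (-2)^n − 2.

Base case: g_1 = -4, and (-2)^1 − 2 = -2 − 2 = -4.
Assume g_k = (-2)^k − 2 for some k ≥ 1.
Then g_{k+1} = -2g_k − 6 = -2·((-2)^k − 2) − 6 = -2·(-2)^k + 4 − 6 = (-2)^{k+1} − 2.
This completes the inductive step, so g_n = (-2)^n − 2 for all n ≥ 1.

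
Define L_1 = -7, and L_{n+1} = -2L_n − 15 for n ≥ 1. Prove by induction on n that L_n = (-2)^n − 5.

Base case: L_1 = -7, and (-2)^1 − 5 = -2 − 5 = -7.
Assume L_k = (-2)^k − 5 for some k ≥ 1.
Then L_{k+1} = -2L_k − 15 = -2·((-2)^k − 5) − 15 = -2·(-2)^k + 10 − 15 = (-2)^{k+1} − 5.
This completes the inductive step, so L_n = (-2)^n − 5 for all n ≥ 1.

L_n = (-2)^n − 5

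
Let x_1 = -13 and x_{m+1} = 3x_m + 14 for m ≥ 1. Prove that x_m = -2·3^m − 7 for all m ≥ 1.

Base case: x_1 = -13, and -2·3^1 − 7 = -6 − 7 = -13.
Assume x_r = -2·3^r − 7 for some r ≥ 1.
Then x_{r+1} = 3x_r + 14 = 3·(-2·3^r − 7) + 14 = -6·3^r − 21 + 14 = -2·3^{r+1} − 7.
This completes the inductive step, so x_m = -2·3^m − 7 for all m ≥ 1.

x_m = -2·3^m − 7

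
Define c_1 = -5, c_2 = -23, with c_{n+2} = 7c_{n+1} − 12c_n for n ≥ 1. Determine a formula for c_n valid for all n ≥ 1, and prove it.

Claim: c_n = 3^n − 2·4^n.

Base cases: c_1 = -5 and 3^1 − 2·4^1 = -5; c_2 = -23 and 3^2 − 2·4^2 = -23.
Assume c_j = 3^j − 2·4^j for all 1 ≤ j ≤ k, where k ≥ 2.
Then c_{k+1} = 7c_k − 12c_{k−1} = 7·(3^k − 2·4^k) − 12·(3^{k−1} − 2·4^{k−1}) = (7·3 − 12)3^{k−1} − 2·(7·4 − 12)4^{k−1} = 9·3^{k−1} − 32·4^{k−1} = 3^{k+1} − 2·4^{k+1}.
By strong induction, c_n = 3^n − 2·4^n for all n ≥ 1.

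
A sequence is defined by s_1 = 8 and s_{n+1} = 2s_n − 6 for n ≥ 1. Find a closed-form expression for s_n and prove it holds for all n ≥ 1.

Claim: s_n = 2^n + 6.

Base case: s_1 = 8, and 2^1 + 6 = 2 + 6 = 8.
Assume s_k = 2^k + 6 for some k ≥ 1.
Then s_{k+1} = 2s_k − 6 = 2·(2^k + 6) − 6 = 2^{k+1} + 12 − 6 = 2^{k+1} + 6.
This completes the inductive step, so s_n = 2^n + 6 for all n ≥ 1.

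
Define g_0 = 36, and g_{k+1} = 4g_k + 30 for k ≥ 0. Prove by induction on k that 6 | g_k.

Base case: g_0 = 36 = 6·6, so 6 | g_0.
Assume 6 | g_r, so g_r = 6t for some integer t.
Then g_{r+1} = 4g_r + 30 = 4·(6t) + 30 = 6(4t + 5), so 6 | g_{r+1}.
Hence 6 | g_k for every k ≥ 0, by induction.

6 | g_k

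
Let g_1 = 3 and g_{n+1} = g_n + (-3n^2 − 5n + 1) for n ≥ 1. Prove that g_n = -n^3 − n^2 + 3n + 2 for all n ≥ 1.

Base case: g_1 = 3, and -1^3 − 1^2 + 3·1 + 2 = 3.
Assume g_m = -m^3 − m^2 + 3m + 2.
Then g_{m+1} = g_m + (-3m^2 − 5m + 1) = (-m^3 − m^2 + 3m + 2) + (-3m^2 − 5m + 1) = -m^3 − 4m^2 − 2m + 3,
and -(m+1)^3 − (m+1)^2 + 3·(m+1) + 2 = -m^3 − 4m^2 − 2m + 3.
Hence g_n = -n^3 − n^2 + 3n + 2 for every n ≥ 1, by induction.

g_n = -n^3 − n^2 + 3n + 2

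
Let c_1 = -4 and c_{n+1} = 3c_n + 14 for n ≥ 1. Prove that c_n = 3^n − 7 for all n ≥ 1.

Base case: c_1 = -4, and 3^1 − 7 = 3 − 7 = -4.
Assume c_m = 3^m − 7 for some m ≥ 1.
Then c_{m+1} = 3c_m + 14 = 3·(3^m − 7) + 14 = 3^{m+1} − 21 + 14 = 3^{m+1} − 7.
Hence c_n = 3^n − 7 for every n ≥ 1, by induction.

c_n = 3^n − 7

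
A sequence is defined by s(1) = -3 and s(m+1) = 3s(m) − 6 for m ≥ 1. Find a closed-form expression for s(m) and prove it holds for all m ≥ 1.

Claim: s(m) = -2·3^m + 3.

Base case: s(1) = -3, and -2·3^1 + 3 = -6 + 3 = -3.
Assume s(j) = -2·3^j + 3 for some j ≥ 1.
Then s(j+1) = 3s(j) − 6 = 3·(-2·3^j + 3) − 6 = -6·3^j + 9 − 6 = -2·3^{j+1} + 3.
This completes the inductive step, so s(m) = -2·3^m + 3 for all m ≥ 1.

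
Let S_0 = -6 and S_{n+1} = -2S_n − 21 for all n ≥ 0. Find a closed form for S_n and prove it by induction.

Claim: S_n = (-2)^n − 7.

Base case: S_0 = -6, and (-2)^0 − 7 = 1 − 7 = -6.
Assume S_j = (-2)^j − 7 for some j ≥ 0.
Then S_{j+1} = -2S_j − 21 = -2·((-2)^j − 7) − 21 = -2·(-2)^j + 14 − 21 = (-2)^{j+1} − 7.
Hence S_n = (-2)^n − 7 for every n ≥ 0, by induction.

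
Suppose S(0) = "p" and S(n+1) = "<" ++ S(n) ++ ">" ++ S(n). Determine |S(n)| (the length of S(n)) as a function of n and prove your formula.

Claim: |S(n)| = 3·2^n − 2.

Base case: |S(0)| = 1, and 3·2^0 − 2 = 1.
Assume |S(m)| = 3·2^m − 2.
Then |S(m+1)| = 1 + |S(m)| + 1 + |S(m)| = 2|S(m)| + 2 = 2(3·2^m − 2) + 2 = 3·2^{m+1} − 4 + 2 = 3·2^{m+1} − 2.
So the formula holds for m+1, and by induction |S(n)| = 3·2^n − 2 for all n ≥ 0.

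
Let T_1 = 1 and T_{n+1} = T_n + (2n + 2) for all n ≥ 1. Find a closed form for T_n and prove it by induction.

Claim: T_n = n^2 + n − 1.

Base case: T_1 = 1, and 1^2 + 1 − 1 = 1.
Assume T_m = m^2 + m − 1.
Then T_{m+1} = T_m + (2m + 2) = (m^2 + m − 1) + (2m + 2) = m^2 + 3m + 1,
and (m+1)^2 + (m+1) − 1 = m^2 + 3m + 1.
By induction, T_n = n^2 + n − 1 for all n ≥ 1.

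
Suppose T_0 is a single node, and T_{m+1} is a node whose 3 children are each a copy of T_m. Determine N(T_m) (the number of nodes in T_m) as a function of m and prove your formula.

Claim: N(T_m) = (3^{m+1} − 1)/2.

Base case: N(T_0) = 1, and (3^{0+1} − 1)/2 = 1.
Assume N(T_k) = (3^{k+1} − 1)/2.
Then N(T_{k+1}) = 1 + 3N(T_k) = 1 + 3·(3^{k+1} − 1)/2 = 1 + (3^{k+2} − 3)/2 = (2 + 3^{k+2} − 3)/2 = (3^{k+2} − 1)/2.
This completes the inductive step, so N(T_m) = (3^{m+1} − 1)/2 for all m ≥ 0.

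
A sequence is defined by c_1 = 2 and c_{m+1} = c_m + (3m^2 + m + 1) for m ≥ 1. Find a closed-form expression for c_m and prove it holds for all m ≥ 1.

Claim: c_m = m^3 − m^2 + m + 1.

Base case: c_1 = 2, and 1^3 − 1^2 + 1 + 1 = 2.
Assume c_k = k^3 − k^2 + k + 1.
Then c_{k+1} = c_k + (3k^2 + k + 1) = (k^3 − k^2 + k + 1) + (3k^2 + k + 1) = k^3 + 2k^2 + 2k + 2,
and (k+1)^3 − (k+1)^2 + (k+1) + 1 = k^3 + 2k^2 + 2k + 2.
Hence c_m = m^3 − m^2 + m + 1 for every m ≥ 1, by induction.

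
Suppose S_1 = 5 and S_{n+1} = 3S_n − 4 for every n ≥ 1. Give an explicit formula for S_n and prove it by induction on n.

Claim: S_n = 3^n + 2.

Base case: S_1 = 5, and 3^1 + 2 = 3 + 2 = 5.
Assume S_m = 3^m + 2 for some m ≥ 1.
Then S_{m+1} = 3S_m − 4 = 3·(3^m + 2) − 4 = 3^{m+1} + 6 − 4 = 3^{m+1} + 2.
Hence S_n = 3^n + 2 for every n ≥ 1, by induction.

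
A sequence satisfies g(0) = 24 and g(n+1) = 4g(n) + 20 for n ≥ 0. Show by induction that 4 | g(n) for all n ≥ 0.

Base case: g(0) = 24 = 4·6, so 4 | g(0).
Assume 4 | g(r), so g(r) = 4t for some integer t.
Then g(r+1) = 4g(r) + 20 = 4·(4t) + 20 = 4(4t + 5), so 4 | g(r+1).
Hence 4 | g(n) for every n ≥ 0, by induction.

4 | g(n)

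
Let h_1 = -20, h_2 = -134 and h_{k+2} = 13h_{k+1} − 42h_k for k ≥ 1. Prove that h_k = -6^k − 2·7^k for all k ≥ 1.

Base cases: h_1 = -20 and -6^1 − 2·7^1 = -20; h_2 = -134 and -6^2 − 2·7^2 = -134.
Assume h_j = -6^j − 2·7^j for all 1 ≤ j ≤ m, where m ≥ 2.
Then h_{m+1} = 13h_m − 42h_{m−1} = 13·(-6^m − 2·7^m) − 42·(-6^{m−1} − 2·7^{m−1}) = -(13·6 − 42)6^{m−1} − 2·(13·7 − 42)7^{m−1} = -36·6^{m−1} − 98·7^{m−1} = -6^{m+1} − 2·7^{m+1}.
This completes the inductive step, so h_k = -6^k − 2·7^k for all k ≥ 1.

h_k = -6^k − 2·7^k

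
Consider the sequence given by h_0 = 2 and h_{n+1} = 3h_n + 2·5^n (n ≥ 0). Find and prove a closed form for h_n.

Claim: h_n = 3^n + 5^n.

Base case: h_0 = 2, and 3^0 + 5^0 = 1 + 1 = 2.
Assume h_m = 3^m + 5^m for some m ≥ 0.
Then h_{m+1} = 3h_m + 2·5^m = 3·(3^m + 5^m) + 2·5^m = 3^{m+1} + 3·5^m + 2·5^m = 3^{m+1} + 5·5^m = 3^{m+1} + 5^{m+1}.
So the formula holds for m+1, and by induction h_n = 3^n + 5^n for all n ≥ 0.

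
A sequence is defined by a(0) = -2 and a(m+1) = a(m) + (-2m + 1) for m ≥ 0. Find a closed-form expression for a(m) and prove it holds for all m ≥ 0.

Claim: a(m) = -m^2 + 2m − 2.

Base case: a(0) = -2, and -0^2 + 2·0 − 2 = -2.
Assume a(k) = -k^2 + 2k − 2.
Then a(k+1) = a(k) + (-2k + 1) = (-k^2 + 2k − 2) + (-2k + 1) = -k^2 − 1,
and -(k+1)^2 + 2·(k+1) − 2 = -k^2 − 1.
By induction, a(m) = -m^2 + 2m − 2 for all m ≥ 0.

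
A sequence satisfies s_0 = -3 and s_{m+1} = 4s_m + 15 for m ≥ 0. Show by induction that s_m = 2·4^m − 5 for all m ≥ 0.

Base case: s_0 = -3, and 2·4^0 − 5 = 2 − 5 = -3.
Assume s_j = 2·4^j − 5 for some j ≥ 0.
Then s_{j+1} = 4s_j + 15 = 4·(2·4^j − 5) + 15 = 8·4^j − 20 + 15 = 2·4^{j+1} − 5.
This completes the inductive step, so s_m = 2·4^m − 5 for all m ≥ 0.

s_m = 2·4^m − 5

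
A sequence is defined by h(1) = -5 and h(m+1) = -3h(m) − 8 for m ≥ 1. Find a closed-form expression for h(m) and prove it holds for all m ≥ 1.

Claim: h(m) = (-3)^m − 2.

Base case: h(1) = -5, and (-3)^1 − 2 = -3 − 2 = -5.
Assume h(r) = (-3)^r − 2 for some r ≥ 1.
Then h(r+1) = -3h(r) − 8 = -3·((-3)^r − 2) − 8 = -3·(-3)^r + 6 − 8 = (-3)^{r+1} − 2.
This completes the inductive step, so h(m) = (-3)^m − 2 for all m ≥ 1.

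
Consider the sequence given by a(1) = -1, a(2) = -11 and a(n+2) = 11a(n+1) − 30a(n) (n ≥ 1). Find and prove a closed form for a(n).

Claim: a(n) = -6^n + 5^n.

Base cases: a(1) = -1 and -6^1 + 5^1 = -1; a(2) = -11 and -6^2 + 5^2 = -11.
Assume a(j) = -6^j + 5^j for all 1 ≤ j ≤ m, where m ≥ 2.
Then a(m+1) = 11a(m) − 30a(m−1) = 11·(-6^m + 5^m) − 30·(-6^{m−1} + 5^{m−1}) = -(11·6 − 30)6^{m−1} + (11·5 − 30)5^{m−1} = -36·6^{m−1} + 25·5^{m−1} = -6^{m+1} + 5^{m+1}.
By strong induction, a(n) = -6^n + 5^n for all n ≥ 1.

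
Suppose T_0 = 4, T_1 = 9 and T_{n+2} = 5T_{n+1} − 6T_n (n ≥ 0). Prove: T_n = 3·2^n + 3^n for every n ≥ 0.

Base cases: T_0 = 4 and 3·2^0 + 3^0 = 4; T_1 = 9 and 3·2^1 + 3^1 = 9.
Assume T_j = 3·2^j + 3^j for all 0 ≤ j ≤ k, where k ≥ 1.
Then T_{k+1} = 5T_k − 6T_{k−1} = 5·(3·2^k + 3^k) − 6·(3·2^{k−1} + 3^{k−1}) = 3·(5·2 − 6)2^{k−1} + (5·3 − 6)3^{k−1} = 12·2^{k−1} + 9·3^{k−1} = 3·2^{k+1} + 3^{k+1}.
Hence T_n = 3·2^n + 3^n for every n ≥ 0, by strong induction.

T_n = 3·2^n + 3^n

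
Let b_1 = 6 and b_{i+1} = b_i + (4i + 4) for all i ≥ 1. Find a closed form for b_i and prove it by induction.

Claim: b_i = 2i^2 + 2i + 2.

Base case: b_1 = 6, and 2·1^2 + 2·1 + 2 = 6.
Assume b_r = 2r^2 + 2r + 2.
Then b_{r+1} = b_r + (4r + 4) = (2r^2 + 2r + 2) + (4r + 4) = 2r^2 + 6r + 6,
and 2·(r+1)^2 + 2·(r+1) + 2 = 2r^2 + 6r + 6.
By induction, b_i = 2i^2 + 2i + 2 for all i ≥ 1.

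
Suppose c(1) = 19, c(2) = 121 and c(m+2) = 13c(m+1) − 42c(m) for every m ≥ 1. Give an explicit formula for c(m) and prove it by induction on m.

Claim: c(m) = 7^m + 2·6^m.

Base cases: c(1) = 19 and 7^1 + 2·6^1 = 19; c(2) = 121 and 7^2 + 2·6^2 = 121.
Assume c(i) = 7^i + 2·6^i for all 1 ≤ i ≤ j, where j ≥ 2.
Then c(j+1) = 13c(j) − 42c(j−1) = 13·(7^j + 2·6^j) − 42·(7^{j−1} + 2·6^{j−1}) = (13·7 − 42)7^{j−1} + 2·(13·6 − 42)6^{j−1} = 49·7^{j−1} + 72·6^{j−1} = 7^{j+1} + 2·6^{j+1}.
By strong induction, c(m) = 7^m + 2·6^m for all m ≥ 1.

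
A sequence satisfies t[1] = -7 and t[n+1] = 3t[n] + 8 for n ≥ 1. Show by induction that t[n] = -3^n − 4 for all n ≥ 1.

Base case: t[1] = -7, and -3^1 − 4 = -3 − 4 = -7.
Assume t[k] = -3^k − 4 for some k ≥ 1.
Then t[k+1] = 3t[k] + 8 = 3·(-3^k − 4) + 8 = -3^{k+1} − 12 + 8 = -3^{k+1} − 4.
This completes the inductive step, so t[n] = -3^n − 4 for all n ≥ 1.

t[n] = -3^n − 4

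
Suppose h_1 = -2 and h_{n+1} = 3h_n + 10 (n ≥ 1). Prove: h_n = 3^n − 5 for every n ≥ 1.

Base case: h_1 = -2, and 3^1 − 5 = 3 − 5 = -2.
Assume h_m = 3^m − 5 for some m ≥ 1.
Then h_{m+1} = 3h_m + 10 = 3·(3^m − 5) + 10 = 3^{m+1} − 15 + 10 = 3^{m+1} − 5.
So the formula holds for m+1, and by induction h_n = 3^n − 5 for all n ≥ 1.

h_n = 3^n − 5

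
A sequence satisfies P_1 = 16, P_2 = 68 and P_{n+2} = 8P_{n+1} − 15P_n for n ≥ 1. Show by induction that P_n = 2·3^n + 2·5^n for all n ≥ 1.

Base cases: P_1 = 16 and 2·3^1 + 2·5^1 = 16; P_2 = 68 and 2·3^2 + 2·5^2 = 68.
Assume P_j = 2·3^j + 2·5^j for all 1 ≤ j ≤ k, where k ≥ 2.
Then P_{k+1} = 8P_k − 15P_{k−1} = 8·(2·3^k + 2·5^k) − 15·(2·3^{k−1} + 2·5^{k−1}) = 2·(8·3 − 15)3^{k−1} + 2·(8·5 − 15)5^{k−1} = 18·3^{k−1} + 50·5^{k−1} = 2·3^{k+1} + 2·5^{k+1}.
So the formula holds for k+1, and by strong induction P_n = 2·3^n + 2·5^n for all n ≥ 1.

P_n = 2·3^n + 2·5^n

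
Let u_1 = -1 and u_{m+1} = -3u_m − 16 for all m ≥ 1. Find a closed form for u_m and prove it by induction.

Claim: u_m = -(-3)^m − 4.

Base case: u_1 = -1, and -(-3)^1 − 4 = 3 − 4 = -1.
Assume u_j = -(-3)^j − 4 for some j ≥ 1.
Then u_{j+1} = -3u_j − 16 = -3·(-(-3)^j − 4) − 16 = 3·(-3)^j + 12 − 16 = -(-3)^{j+1} − 4.
This completes the inductive step, so u_m = -(-3)^m − 4 for all m ≥ 1.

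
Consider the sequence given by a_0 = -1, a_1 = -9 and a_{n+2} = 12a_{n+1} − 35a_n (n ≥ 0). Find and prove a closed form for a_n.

Claim: a_n = 5^n − 2·7^n.

Base cases: a_0 = -1 and 5^0 − 2·7^0 = -1; a_1 = -9 and 5^1 − 2·7^1 = -9.
Assume a_j = 5^j − 2·7^j for all 0 ≤ j ≤ m, where m ≥ 1.
Then a_{m+1} = 12a_m − 35a_{m−1} = 12·(5^m − 2·7^m) − 35·(5^{m−1} − 2·7^{m−1}) = (12·5 − 35)5^{m−1} − 2·(12·7 − 35)7^{m−1} = 25·5^{m−1} − 98·7^{m−1} = 5^{m+1} − 2·7^{m+1}.
Hence a_n = 5^n − 2·7^n for every n ≥ 0, by strong induction.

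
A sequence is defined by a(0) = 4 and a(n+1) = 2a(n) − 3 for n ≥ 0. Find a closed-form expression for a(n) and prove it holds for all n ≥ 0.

Claim: a(n) = 2^n + 3.

Base case: a(0) = 4, and 2^0 + 3 = 1 + 3 = 4.
Assume a(j) = 2^j + 3 for some j ≥ 0.
Then a(j+1) = 2a(j) − 3 = 2·(2^j + 3) − 3 = 2^{j+1} + 6 − 3 = 2^{j+1} + 3.
By induction, a(n) = 2^n + 3 for all n ≥ 0.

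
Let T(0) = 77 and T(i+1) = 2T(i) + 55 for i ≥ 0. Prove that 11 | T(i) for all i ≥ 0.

Base case: T(0) = 77 = 11·7, so 11 | T(0).
Assume 11 | T(k), so T(k) = 11t for some integer t.
Then T(k+1) = 2T(k) + 55 = 2·(11t) + 55 = 11(2t + 5), so 11 | T(k+1).
By induction, 11 | T(i) for all i ≥ 0.

11 | T(i)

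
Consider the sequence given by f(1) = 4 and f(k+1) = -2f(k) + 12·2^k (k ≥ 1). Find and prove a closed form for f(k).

Claim: f(k) = (-2)^k + 3·2^k.

Base case: f(1) = 4, and (-2)^1 + 3·2^1 = -2 + 6 = 4.
Assume f(m) = (-2)^m + 3·2^m for some m ≥ 1.
Then f(m+1) = -2f(m) + 12·2^m = -2·((-2)^m + 3·2^m) + 12·2^m = (-2)^{m+1} − 6·2^m + 12·2^m = (-2)^{m+1} + 6·2^m = (-2)^{m+1} + 3·2^{m+1}.
This completes the inductive step, so f(k) = (-2)^k + 3·2^k for all k ≥ 1.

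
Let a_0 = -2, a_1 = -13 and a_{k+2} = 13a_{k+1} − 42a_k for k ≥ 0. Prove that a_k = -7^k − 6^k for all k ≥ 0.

Base cases: a_0 = -2 and -7^0 − 6^0 = -2; a_1 = -13 and -7^1 − 6^1 = -13.
Assume a_j = -7^j − 6^j for all 0 ≤ j ≤ m, where m ≥ 1.
Then a_{m+1} = 13a_m − 42a_{m−1} = 13·(-7^m − 6^m) − 42·(-7^{m−1} − 6^{m−1}) = -(13·7 − 42)7^{m−1} − (13·6 − 42)6^{m−1} = -49·7^{m−1} − 36·6^{m−1} = -7^{m+1} − 6^{m+1}.
By strong induction, a_k = -7^k − 6^k for all k ≥ 0.

a_k = -7^k − 6^k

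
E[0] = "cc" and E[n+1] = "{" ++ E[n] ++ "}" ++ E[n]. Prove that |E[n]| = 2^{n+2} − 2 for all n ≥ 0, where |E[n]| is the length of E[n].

Base case: |E[0]| = 2, and 2^{0+2} − 2 = 2.
Assume |E[j]| = 2^{j+2} − 2.
Then |E[j+1]| = 1 + |E[j]| + 1 + |E[j]| = 2|E[j]| + 2 = 2(2^{j+2} − 2) + 2 = 2^{j+3} − 4 + 2 = 2^{j+3} − 2.
By induction, |E[n]| = 2^{n+2} − 2 for all n ≥ 0.

|E[n]| = 2^{n+2} − 2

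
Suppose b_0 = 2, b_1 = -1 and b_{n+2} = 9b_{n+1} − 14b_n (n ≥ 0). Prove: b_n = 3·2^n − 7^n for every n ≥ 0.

Base cases: b_0 = 2 and 3·2^0 − 7^0 = 2; b_1 = -1 and 3·2^1 − 7^1 = -1.
Assume b_j = 3·2^j − 7^j for all 0 ≤ j ≤ r, where r ≥ 1.
Then b_{r+1} = 9b_r − 14b_{r−1} = 9·(3·2^r − 7^r) − 14·(3·2^{r−1} − 7^{r−1}) = 3·(9·2 − 14)2^{r−1} − (9·7 − 14)7^{r−1} = 12·2^{r−1} − 49·7^{r−1} = 3·2^{r+1} − 7^{r+1}.
So the formula holds for r+1, and by strong induction b_n = 3·2^n − 7^n for all n ≥ 0.

b_n = 3·2^n − 7^n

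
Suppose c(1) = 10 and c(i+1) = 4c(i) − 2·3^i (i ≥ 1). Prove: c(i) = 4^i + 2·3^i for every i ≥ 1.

Base case: c(1) = 10, and 4^1 + 2·3^1 = 4 + 6 = 10.
Assume c(j) = 4^j + 2·3^j for some j ≥ 1.
Then c(j+1) = 4c(j) − 2·3^j = 4·(4^j + 2·3^j) − 2·3^j = 4^{j+1} + 8·3^j − 2·3^j = 4^{j+1} + 6·3^j = 4^{j+1} + 2·3^{j+1}.
Hence c(i) = 4^i + 2·3^i for every i ≥ 1, by induction.

c(i) = 4^i + 2·3^i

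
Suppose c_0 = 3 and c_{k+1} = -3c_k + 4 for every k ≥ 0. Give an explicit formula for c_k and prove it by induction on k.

Claim: c_k = 2·(-3)^k + 1.

Base case: c_0 = 3, and 2·(-3)^0 + 1 = 2 + 1 = 3.
Assume c_m = 2·(-3)^m + 1 for some m ≥ 0.
Then c_{m+1} = -3c_m + 4 = -3·(2·(-3)^m + 1) + 4 = -6·(-3)^m − 3 + 4 = 2·(-3)^{m+1} + 1.
By induction, c_k = 2·(-3)^k + 1 for all k ≥ 0.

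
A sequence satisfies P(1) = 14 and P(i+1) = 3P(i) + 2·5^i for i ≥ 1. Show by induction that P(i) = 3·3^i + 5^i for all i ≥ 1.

Base case: P(1) = 14, and 3·3^1 + 5^1 = 9 + 5 = 14.
Assume P(r) = 3·3^r + 5^r for some r ≥ 1.
Then P(r+1) = 3P(r) + 2·5^r = 3·(3·3^r + 5^r) + 2·5^r = 3·3^{r+1} + 3·5^r + 2·5^r = 3·3^{r+1} + 5·5^r = 3·3^{r+1} + 5^{r+1}.
By induction, P(i) = 3·3^i + 5^i for all i ≥ 1.

P(i) = 3·3^i + 5^i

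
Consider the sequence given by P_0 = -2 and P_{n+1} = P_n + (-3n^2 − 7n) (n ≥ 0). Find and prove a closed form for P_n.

Claim: P_n = -n^3 − 2n^2 + 3n − 2.

Base case: P_0 = -2, and -0^3 − 2·0^2 + 3·0 − 2 = -2.
Assume P_j = -j^3 − 2j^2 + 3j − 2.
Then P_{j+1} = P_j + (-3j^2 − 7j) = (-j^3 − 2j^2 + 3j − 2) + (-3j^2 − 7j) = -j^3 − 5j^2 − 4j − 2,
and -(j+1)^3 − 2·(j+1)^2 + 3·(j+1) − 2 = -j^3 − 5j^2 − 4j − 2.
Hence P_n = -n^3 − 2n^2 + 3n − 2 for every n ≥ 0, by induction.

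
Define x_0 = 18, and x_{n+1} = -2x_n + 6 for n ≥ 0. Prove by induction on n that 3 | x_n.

Base case: x_0 = 18 = 3·6, so 3 | x_0.
Assume 3 | x_m, so x_m = 3t for some integer t.
Then x_{m+1} = -2x_m + 6 = -2·(3t) + 6 = 3(-2t + 2), so 3 | x_{m+1}.
Hence 3 | x_n for every n ≥ 0, by induction.

3 | x_n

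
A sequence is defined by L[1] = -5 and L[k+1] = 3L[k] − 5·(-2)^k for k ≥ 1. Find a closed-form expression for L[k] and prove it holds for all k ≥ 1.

Claim: L[k] = -3^k + (-2)^k.

Base case: L[1] = -5, and -3^1 + (-2)^1 = -3 − 2 = -5.
Assume L[j] = -3^j + (-2)^j for some j ≥ 1.
Then L[j+1] = 3L[j] − 5·(-2)^j = 3·(-3^j + (-2)^j) − 5·(-2)^j = -3^{j+1} + 3·(-2)^j − 5·(-2)^j = -3^{j+1} − 2·(-2)^j = -3^{j+1} + (-2)^{j+1}.
Hence L[k] = -3^k + (-2)^k for every k ≥ 1, by induction.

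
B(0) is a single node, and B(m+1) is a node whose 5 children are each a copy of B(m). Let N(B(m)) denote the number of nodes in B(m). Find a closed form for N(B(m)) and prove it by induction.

Claim: N(B(m)) = (5^{m+1} − 1)/4.

Base case: N(B(0)) = 1, and (5^{0+1} − 1)/4 = 1.
Assume N(B(r)) = (5^{r+1} − 1)/4.
Then N(B(r+1)) = 1 + 5N(B(r)) = 1 + 5·(5^{r+1} − 1)/4 = 1 + (5^{r+2} − 5)/4 = (4 + 5^{r+2} − 5)/4 = (5^{r+2} − 1)/4.
This completes the inductive step, so N(B(m)) = (5^{m+1} − 1)/4 for all m ≥ 0.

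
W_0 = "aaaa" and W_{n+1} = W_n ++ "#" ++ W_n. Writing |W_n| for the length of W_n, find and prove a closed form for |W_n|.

Claim: |W_n| = 5·2^n − 1.

Base case: |W_0| = 4, and 5·2^0 − 1 = 4.
Assume |W_r| = 5·2^r − 1.
Then |W_{r+1}| = |W_r| + 1 + |W_r| = 2|W_r| + 1 = 2(5·2^r − 1) + 1 = 5·2^{r+1} − 2 + 1 = 5·2^{r+1} − 1.
Hence |W_n| = 5·2^n − 1 for every n ≥ 0, by induction.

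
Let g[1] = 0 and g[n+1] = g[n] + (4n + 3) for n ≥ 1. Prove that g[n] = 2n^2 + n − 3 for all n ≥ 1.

Base case: g[1] = 0, and 2·1^2 + 1 − 3 = 0.
Assume g[r] = 2r^2 + r − 3.
Then g[r+1] = g[r] + (4r + 3) = (2r^2 + r − 3) + (4r + 3) = 2r^2 + 5r,
and 2·(r+1)^2 + (r+1) − 3 = 2r^2 + 5r.
Hence g[n] = 2n^2 + n − 3 for every n ≥ 1, by induction.

g[n] = 2n^2 + n − 3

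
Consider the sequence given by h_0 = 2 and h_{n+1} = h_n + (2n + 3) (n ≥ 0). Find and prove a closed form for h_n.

Claim: h_n = n^2 + 2n + 2.

Base case: h_0 = 2, and 0^2 + 2·0 + 2 = 2.
Assume h_k = k^2 + 2k + 2.
Then h_{k+1} = h_k + (2k + 3) = (k^2 + 2k + 2) + (2k + 3) = k^2 + 4k + 5,
and (k+1)^2 + 2·(k+1) + 2 = k^2 + 4k + 5.
By induction, h_n = n^2 + 2n + 2 for all n ≥ 0.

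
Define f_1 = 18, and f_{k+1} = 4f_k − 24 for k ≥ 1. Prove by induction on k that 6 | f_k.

Base case: f_1 = 18 = 6·3, so 6 | f_1.
Assume 6 | f_m, so f_m = 6t for some integer t.
Then f_{m+1} = 4f_m − 24 = 4·(6t) − 24 = 6(4t − 4), so 6 | f_{m+1}.
By induction, 6 | f_k for all k ≥ 1.

6 | f_k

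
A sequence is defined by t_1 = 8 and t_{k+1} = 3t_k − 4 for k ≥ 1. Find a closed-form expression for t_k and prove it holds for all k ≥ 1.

Claim: t_k = 2·3^k + 2.

Base case: t_1 = 8, and 2·3^1 + 2 = 6 + 2 = 8.
Assume t_m = 2·3^m + 2 for some m ≥ 1.
Then t_{m+1} = 3t_m − 4 = 3·(2·3^m + 2) − 4 = 6·3^m + 6 − 4 = 2·3^{m+1} + 2.
So the formula holds for m+1, and by induction t_k = 2·3^k + 2 for all k ≥ 1.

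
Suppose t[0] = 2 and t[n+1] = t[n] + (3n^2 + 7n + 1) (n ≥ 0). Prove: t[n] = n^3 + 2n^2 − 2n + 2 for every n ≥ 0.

Base case: t[0] = 2, and 0^3 + 2·0^2 − 2·0 + 2 = 2.
Assume t[m] = m^3 + 2m^2 − 2m + 2.
Then t[m+1] = t[m] + (3m^2 + 7m + 1) = (m^3 + 2m^2 − 2m + 2) + (3m^2 + 7m + 1) = m^3 + 5m^2 + 5m + 3,
and (m+1)^3 + 2·(m+1)^2 − 2·(m+1) + 2 = m^3 + 5m^2 + 5m + 3.
By induction, t[n] = n^3 + 2n^2 − 2n + 2 for all n ≥ 0.

t[n] = n^3 + 2n^2 − 2n + 2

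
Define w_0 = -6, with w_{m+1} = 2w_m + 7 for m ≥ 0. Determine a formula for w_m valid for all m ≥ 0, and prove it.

Claim: w_m = 2^m − 7.

Base case: w_0 = -6, and 2^0 − 7 = 1 − 7 = -6.
Assume w_j = 2^j − 7 for some j ≥ 0.
Then w_{j+1} = 2w_j + 7 = 2·(2^j − 7) + 7 = 2^{j+1} − 14 + 7 = 2^{j+1} − 7.
So the formula holds for j+1, and by induction w_m = 2^m − 7 for all m ≥ 0.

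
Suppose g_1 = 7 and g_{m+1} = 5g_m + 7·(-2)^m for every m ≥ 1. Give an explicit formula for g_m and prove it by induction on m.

Claim: g_m = 5^m − (-2)^m.

Base case: g_1 = 7, and 5^1 − (-2)^1 = 5 + 2 = 7.
Assume g_j = 5^j − (-2)^j for some j ≥ 1.
Then g_{j+1} = 5g_j + 7·(-2)^j = 5·(5^j − (-2)^j) + 7·(-2)^j = 5^{j+1} − 5·(-2)^j + 7·(-2)^j = 5^{j+1} + 2·(-2)^j = 5^{j+1} − (-2)^{j+1}.
So the formula holds for j+1, and by induction g_m = 5^m − (-2)^m for all m ≥ 1.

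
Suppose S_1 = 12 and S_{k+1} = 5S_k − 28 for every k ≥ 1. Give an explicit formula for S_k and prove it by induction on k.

Claim: S_k = 5^k + 7.

Base case: S_1 = 12, and 5^1 + 7 = 5 + 7 = 12.
Assume S_j = 5^j + 7 for some j ≥ 1.
Then S_{j+1} = 5S_j − 28 = 5·(5^j + 7) − 28 = 5^{j+1} + 35 − 28 = 5^{j+1} + 7.
This completes the inductive step, so S_k = 5^k + 7 for all k ≥ 1.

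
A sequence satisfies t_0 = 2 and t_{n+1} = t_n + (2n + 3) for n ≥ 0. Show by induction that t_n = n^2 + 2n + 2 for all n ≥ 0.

Base case: t_0 = 2, and 0^2 + 2·0 + 2 = 2.
Assume t_j = j^2 + 2j + 2.
Then t_{j+1} = t_j + (2j + 3) = (j^2 + 2j + 2) + (2j + 3) = j^2 + 4j + 5,
and (j+1)^2 + 2·(j+1) + 2 = j^2 + 4j + 5.
This completes the inductive step, so t_n = n^2 + 2n + 2 for all n ≥ 0.

t_n = n^2 + 2n + 2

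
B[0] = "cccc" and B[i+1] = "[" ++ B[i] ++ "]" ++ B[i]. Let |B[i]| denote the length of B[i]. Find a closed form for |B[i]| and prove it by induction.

Claim: |B[i]| = 6·2^i − 2.

Base case: |B[0]| = 4, and 6·2^0 − 2 = 4.
Assume |B[k]| = 6·2^k − 2.
Then |B[k+1]| = 1 + |B[k]| + 1 + |B[k]| = 2|B[k]| + 2 = 2(6·2^k − 2) + 2 = 6·2^{k+1} − 4 + 2 = 6·2^{k+1} − 2.
By induction, |B[i]| = 6·2^i − 2 for all i ≥ 0.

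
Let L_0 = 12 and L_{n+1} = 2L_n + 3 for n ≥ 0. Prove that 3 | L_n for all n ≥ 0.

Base case: L_0 = 12 = 3·4, so 3 | L_0.
Assume 3 | L_j, so L_j = 3t for some integer t.
Then L_{j+1} = 2L_j + 3 = 2·(3t) + 3 = 3(2t + 1), so 3 | L_{j+1}.
So the property holds for j+1, and by induction 3 | L_n for all n ≥ 0.

3 | L_n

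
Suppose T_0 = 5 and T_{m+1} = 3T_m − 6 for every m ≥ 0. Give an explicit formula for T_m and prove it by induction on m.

Claim: T_m = 2·3^m + 3.

Base case: T_0 = 5, and 2·3^0 + 3 = 2 + 3 = 5.
Assume T_k = 2·3^k + 3 for some k ≥ 0.
Then T_{k+1} = 3T_k − 6 = 3·(2·3^k + 3) − 6 = 6·3^k + 9 − 6 = 2·3^{k+1} + 3.
So the formula holds for k+1, and by induction T_m = 2·3^m + 3 for all m ≥ 0.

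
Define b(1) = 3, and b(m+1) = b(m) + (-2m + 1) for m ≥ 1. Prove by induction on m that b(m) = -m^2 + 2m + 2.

Base case: b(1) = 3, and -1^2 + 2·1 + 2 = 3.
Assume b(j) = -j^2 + 2j + 2.
Then b(j+1) = b(j) + (-2j + 1) = (-j^2 + 2j + 2) + (-2j + 1) = -j^2 + 3,
and -(j+1)^2 + 2·(j+1) + 2 = -j^2 + 3.
Hence b(m) = -m^2 + 2m + 2 for every m ≥ 1, by induction.

b(m) = -m^2 + 2m + 2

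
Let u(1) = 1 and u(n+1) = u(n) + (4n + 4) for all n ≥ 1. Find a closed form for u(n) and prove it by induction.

Claim: u(n) = 2n^2 + 2n − 3.

Base case: u(1) = 1, and 2·1^2 + 2·1 − 3 = 1.
Assume u(r) = 2r^2 + 2r − 3.
Then u(r+1) = u(r) + (4r + 4) = (2r^2 + 2r − 3) + (4r + 4) = 2r^2 + 6r + 1,
and 2·(r+1)^2 + 2·(r+1) − 3 = 2r^2 + 6r + 1.
By induction, u(n) = 2n^2 + 2n − 3 for all n ≥ 1.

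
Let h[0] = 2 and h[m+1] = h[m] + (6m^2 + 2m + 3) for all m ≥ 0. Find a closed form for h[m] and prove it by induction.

Claim: h[m] = 2m^3 − 2m^2 + 3m + 2.

Base case: h[0] = 2, and 2·0^3 − 2·0^2 + 3·0 + 2 = 2.
Assume h[k] = 2k^3 − 2k^2 + 3k + 2.
Then h[k+1] = h[k] + (6k^2 + 2k + 3) = (2k^3 − 2k^2 + 3k + 2) + (6k^2 + 2k + 3) = 2k^3 + 4k^2 + 5k + 5,
and 2·(k+1)^3 − 2·(k+1)^2 + 3·(k+1) + 2 = 2k^3 + 4k^2 + 5k + 5.
This completes the inductive step, so h[m] = 2m^3 − 2m^2 + 3m + 2 for all m ≥ 0.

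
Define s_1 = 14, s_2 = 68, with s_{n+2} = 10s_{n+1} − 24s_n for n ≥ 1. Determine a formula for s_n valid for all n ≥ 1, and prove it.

Claim: s_n = 6^n + 2·4^n.

Base cases: s_1 = 14 and 6^1 + 2·4^1 = 14; s_2 = 68 and 6^2 + 2·4^2 = 68.
Assume s_i = 6^i + 2·4^i for all 1 ≤ i ≤ j, where j ≥ 2.
Then s_{j+1} = 10s_j − 24s_{j−1} = 10·(6^j + 2·4^j) − 24·(6^{j−1} + 2·4^{j−1}) = (10·6 − 24)6^{j−1} + 2·(10·4 − 24)4^{j−1} = 36·6^{j−1} + 32·4^{j−1} = 6^{j+1} + 2·4^{j+1}.
Hence s_n = 6^n + 2·4^n for every n ≥ 1, by strong induction.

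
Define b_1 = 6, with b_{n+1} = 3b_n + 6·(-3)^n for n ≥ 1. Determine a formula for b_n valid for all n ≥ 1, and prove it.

Claim: b_n = 3^n − (-3)^n.

Base case: b_1 = 6, and 3^1 − (-3)^1 = 3 + 3 = 6.
Assume b_r = 3^r − (-3)^r for some r ≥ 1.
Then b_{r+1} = 3b_r + 6·(-3)^r = 3·(3^r − (-3)^r) + 6·(-3)^r = 3^{r+1} − 3·(-3)^r + 6·(-3)^r = 3^{r+1} + 3·(-3)^r = 3^{r+1} − (-3)^{r+1}.
This completes the inductive step, so b_n = 3^n − (-3)^n for all n ≥ 1.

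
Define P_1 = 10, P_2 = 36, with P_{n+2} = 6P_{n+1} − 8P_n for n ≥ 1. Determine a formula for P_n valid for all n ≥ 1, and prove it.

Claim: P_n = 2·4^n + 2^n.

Base cases: P_1 = 10 and 2·4^1 + 2^1 = 10; P_2 = 36 and 2·4^2 + 2^2 = 36.
Assume P_i = 2·4^i + 2^i for all 1 ≤ i ≤ j, where j ≥ 2.
Then P_{j+1} = 6P_j − 8P_{j−1} = 6·(2·4^j + 2^j) − 8·(2·4^{j−1} + 2^{j−1}) = 2·(6·4 − 8)4^{j−1} + (6·2 − 8)2^{j−1} = 32·4^{j−1} + 4·2^{j−1} = 2·4^{j+1} + 2^{j+1}.
Hence P_n = 2·4^n + 2^n for every n ≥ 1, by strong induction.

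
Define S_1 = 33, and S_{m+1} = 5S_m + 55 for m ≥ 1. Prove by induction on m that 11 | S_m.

Base case: S_1 = 33 = 11·3, so 11 | S_1.
Assume 11 | S_r, so S_r = 11t for some integer t.
Then S_{r+1} = 5S_r + 55 = 5·(11t) + 55 = 11(5t + 5), so 11 | S_{r+1}.
So the property holds for r+1, and by induction 11 | S_m for all m ≥ 1.

11 | S_m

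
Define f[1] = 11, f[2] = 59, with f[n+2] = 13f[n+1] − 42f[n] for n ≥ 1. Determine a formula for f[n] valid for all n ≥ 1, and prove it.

Claim: f[n] = 3·6^n − 7^n.

Base cases: f[1] = 11 and 3·6^1 − 7^1 = 11; f[2] = 59 and 3·6^2 − 7^2 = 59.
Assume f[j] = 3·6^j − 7^j for all 1 ≤ j ≤ k, where k ≥ 2.
Then f[k+1] = 13f[k] − 42f[k−1] = 13·(3·6^k − 7^k) − 42·(3·6^{k−1} − 7^{k−1}) = 3·(13·6 − 42)6^{k−1} − (13·7 − 42)7^{k−1} = 108·6^{k−1} − 49·7^{k−1} = 3·6^{k+1} − 7^{k+1}.
Hence f[n] = 3·6^n − 7^n for every n ≥ 1, by strong induction.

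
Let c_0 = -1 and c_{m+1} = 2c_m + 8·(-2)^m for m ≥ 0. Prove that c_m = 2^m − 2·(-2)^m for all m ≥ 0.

Base case: c_0 = -1, and 2^0 − 2·(-2)^0 = 1 − 2 = -1.
Assume c_r = 2^r − 2·(-2)^r for some r ≥ 0.
Then c_{r+1} = 2c_r + 8·(-2)^r = 2·(2^r − 2·(-2)^r) + 8·(-2)^r = 2^{r+1} − 4·(-2)^r + 8·(-2)^r = 2^{r+1} + 4·(-2)^r = 2^{r+1} − 2·(-2)^{r+1}.
This completes the inductive step, so c_m = 2^m − 2·(-2)^m for all m ≥ 0.

c_m = 2^m − 2·(-2)^m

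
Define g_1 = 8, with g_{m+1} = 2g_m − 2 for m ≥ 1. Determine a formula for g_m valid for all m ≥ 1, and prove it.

Claim: g_m = 3·2^m + 2.

Base case: g_1 = 8, and 3·2^1 + 2 = 6 + 2 = 8.
Assume g_r = 3·2^r + 2 for some r ≥ 1.
Then g_{r+1} = 2g_r − 2 = 2·(3·2^r + 2) − 2 = 6·2^r + 4 − 2 = 3·2^{r+1} + 2.
By induction, g_m = 3·2^m + 2 for all m ≥ 1.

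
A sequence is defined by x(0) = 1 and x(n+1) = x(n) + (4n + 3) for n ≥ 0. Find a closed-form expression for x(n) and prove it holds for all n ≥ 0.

Claim: x(n) = 2n^2 + n + 1.

Base case: x(0) = 1, and 2·0^2 + 0 + 1 = 1.
Assume x(m) = 2m^2 + m + 1.
Then x(m+1) = x(m) + (4m + 3) = (2m^2 + m + 1) + (4m + 3) = 2m^2 + 5m + 4,
and 2·(m+1)^2 + (m+1) + 1 = 2m^2 + 5m + 4.
By induction, x(n) = 2n^2 + n + 1 for all n ≥ 0.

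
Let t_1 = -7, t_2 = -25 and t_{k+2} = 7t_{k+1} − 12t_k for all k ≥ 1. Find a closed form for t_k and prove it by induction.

Claim: t_k = -4^k − 3^k.

Base cases: t_1 = -7 and -4^1 − 3^1 = -7; t_2 = -25 and -4^2 − 3^2 = -25.
Assume t_i = -4^i − 3^i for all 1 ≤ i ≤ j, where j ≥ 2.
Then t_{j+1} = 7t_j − 12t_{j−1} = 7·(-4^j − 3^j) − 12·(-4^{j−1} − 3^{j−1}) = -(7·4 − 12)4^{j−1} − (7·3 − 12)3^{j−1} = -16·4^{j−1} − 9·3^{j−1} = -4^{j+1} − 3^{j+1}.
Hence t_k = -4^k − 3^k for every k ≥ 1, by strong induction.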